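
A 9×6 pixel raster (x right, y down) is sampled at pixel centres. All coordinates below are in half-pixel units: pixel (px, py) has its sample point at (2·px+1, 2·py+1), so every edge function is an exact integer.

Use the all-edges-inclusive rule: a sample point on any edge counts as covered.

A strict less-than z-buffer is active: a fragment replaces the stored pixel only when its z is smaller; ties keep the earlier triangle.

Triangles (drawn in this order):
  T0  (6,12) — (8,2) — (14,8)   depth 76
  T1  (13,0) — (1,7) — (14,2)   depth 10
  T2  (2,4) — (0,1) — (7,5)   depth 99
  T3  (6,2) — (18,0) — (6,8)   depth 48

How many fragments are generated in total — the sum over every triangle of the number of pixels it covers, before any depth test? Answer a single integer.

T0:
  2·area = 72
  edge (6, 12)→(8, 2): d=(2,-10) inclusive
  edge (8, 2)→(14, 8): d=(6,6) inclusive
  edge (14, 8)→(6, 12): d=(-8,4) inclusive
    (3,0)@(7, 1): e=[-12,0,84] → .  [on edge]
    (4,1)@(9, 3): e=[12,0,60] → X  [on edge]
    (5,1)@(11, 3): e=[32,-12,52] → .
    (4,2)@(9, 5): e=[16,12,44] → X
    (5,2)@(11, 5): e=[36,0,36] → X  [on edge]
    (6,2)@(13, 5): e=[56,-12,28] → .
    (3,3)@(7, 7): e=[0,36,36] → X  [on edge]
    (6,3)@(13, 7): e=[60,0,12] → X  [on edge]
    (7,3)@(15, 7): e=[80,-12,4] → .
    (3,4)@(7, 9): e=[4,48,20] → X
    (6,4)@(13, 9): e=[64,12,-4] → .
    (7,4)@(15, 9): e=[84,0,-12] → .  [on edge]
    (8,5)@(17, 11): e=[108,0,-36] → .  [on edge]
  covered (11 px):
    . . . . . . . . .
    . . . . X . . . .
    . . . . X X . . .
    . . . X X X X . .
    . . . X X X . . .
    . . . X . . . . .
T1:
  2·area = 31  (B↔C swapped to make it positive)
  edge (13, 0)→(14, 2): d=(1,2) inclusive
  edge (14, 2)→(1, 7): d=(-13,5) inclusive
  edge (1, 7)→(13, 0): d=(12,-7) inclusive
    (6,0)@(13, 1): e=[1,18,12] → X
    (7,0)@(15, 1): e=[-3,8,26] → .
    (4,1)@(9, 3): e=[11,12,8] → X
    (5,1)@(11, 3): e=[7,2,22] → X
    (6,1)@(13, 3): e=[3,-8,36] → .
    (2,2)@(5, 5): e=[21,6,4] → X
    (3,2)@(7, 5): e=[17,-4,18] → .
    (4,2)@(9, 5): e=[13,-14,32] → .
    (5,2)@(11, 5): e=[9,-24,46] → .
    (0,3)@(1, 7): e=[31,0,0] → X  [on edge]
    (1,3)@(3, 7): e=[27,-10,14] → .
    (2,3)@(5, 7): e=[23,-20,28] → .
  covered (5 px):
    . . . . . . X . .
    . . . . X X . . .
    . . X . . . . . .
    X . . . . . . . .
    . . . . . . . . .
    . . . . . . . . .
T2:
  2·area = 13
  edge (2, 4)→(0, 1): d=(-2,-3) inclusive
  edge (0, 1)→(7, 5): d=(7,4) inclusive
  edge (7, 5)→(2, 4): d=(-5,-1) inclusive
    (1,1)@(3, 3): e=[5,2,6] → X
    (2,1)@(5, 3): e=[11,-6,8] → .
    (1,2)@(3, 5): e=[1,16,-4] → .
    (3,2)@(7, 5): e=[13,0,0] → X  [on edge]
    (4,2)@(9, 5): e=[19,-8,2] → .
    (3,3)@(7, 7): e=[9,14,-10] → .
    (8,3)@(17, 7): e=[39,-26,0] → .  [on edge]
  covered (2 px):
    . . . . . . . . .
    . X . . . . . . .
    . . . X . . . . .
    . . . . . . . . .
    . . . . . . . . .
    . . . . . . . . .
T3:
  2·area = 72
  edge (6, 2)→(18, 0): d=(12,-2) inclusive
  edge (18, 0)→(6, 8): d=(-12,8) inclusive
  edge (6, 8)→(6, 2): d=(0,-6) inclusive
    (6,0)@(13, 1): e=[2,28,42] → X
    (7,0)@(15, 1): e=[6,12,54] → X
    (8,0)@(17, 1): e=[10,-4,66] → .
    (3,1)@(7, 3): e=[14,52,6] → X
    (4,1)@(9, 3): e=[18,36,18] → X
    (5,1)@(11, 3): e=[22,20,30] → X
    (7,1)@(15, 3): e=[30,-12,54] → .
    (3,2)@(7, 5): e=[38,28,6] → X
    (5,2)@(11, 5): e=[46,-4,30] → .
    (6,2)@(13, 5): e=[50,-20,42] → .
    (3,3)@(7, 7): e=[62,4,6] → X
    (4,3)@(9, 7): e=[66,-12,18] → .
  covered (9 px):
    . . . . . . X X .
    . . . X X X X . .
    . . . X X . . . .
    . . . X . . . . .
    . . . . . . . . .
    . . . . . . . . .

Answer: 27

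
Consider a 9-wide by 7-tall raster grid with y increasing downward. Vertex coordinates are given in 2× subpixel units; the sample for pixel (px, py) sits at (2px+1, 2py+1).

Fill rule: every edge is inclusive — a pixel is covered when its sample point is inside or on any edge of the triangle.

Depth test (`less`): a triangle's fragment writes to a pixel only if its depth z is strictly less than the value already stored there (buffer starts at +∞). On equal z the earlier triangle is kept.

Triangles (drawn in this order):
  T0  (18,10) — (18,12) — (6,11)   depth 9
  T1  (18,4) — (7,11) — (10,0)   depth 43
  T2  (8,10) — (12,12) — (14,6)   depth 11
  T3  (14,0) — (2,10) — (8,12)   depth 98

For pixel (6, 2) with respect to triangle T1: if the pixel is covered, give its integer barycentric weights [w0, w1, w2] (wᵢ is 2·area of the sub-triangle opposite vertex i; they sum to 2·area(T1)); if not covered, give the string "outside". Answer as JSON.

T0:
  2·area = 24
  edge (18, 10)→(18, 12): d=(0,2) inclusive
  edge (18, 12)→(6, 11): d=(-12,-1) inclusive
  edge (6, 11)→(18, 10): d=(12,-1) inclusive
    (3,5)@(7, 11): e=[22,1,1] → #
    (4,5)@(9, 11): e=[18,3,3] → #
    (5,5)@(11, 11): e=[14,5,5] → #
    (6,5)@(13, 11): e=[10,7,7] → #
    (7,5)@(15, 11): e=[6,9,9] → #
    (8,5)@(17, 11): e=[2,11,11] → #
    (3,6)@(7, 13): e=[22,-23,25] → ·
    (4,6)@(9, 13): e=[18,-21,27] → ·
    (5,6)@(11, 13): e=[14,-19,29] → ·
    (6,6)@(13, 13): e=[10,-17,31] → ·
    (7,6)@(15, 13): e=[6,-15,33] → ·
    (8,6)@(17, 13): e=[2,-13,35] → ·
  covered (6 px):
    · · · · · · · · ·
    · · · · · · · · ·
    · · · · · · · · ·
    · · · · · · · · ·
    · · · · · · · · ·
    · · · # # # # # #
    · · · · · · · · ·
T1:
  2·area = 100
  edge (18, 4)→(7, 11): d=(-11,7) inclusive
  edge (7, 11)→(10, 0): d=(3,-11) inclusive
  edge (10, 0)→(18, 4): d=(8,4) inclusive
    (5,0)@(11, 1): e=[82,14,4] → #
    (6,0)@(13, 1): e=[68,36,-4] → ·
    (5,1)@(11, 3): e=[60,20,20] → #
    (6,1)@(13, 3): e=[46,42,12] → #
    (7,1)@(15, 3): e=[32,64,4] → #
    (8,1)@(17, 3): e=[18,86,-4] → ·
    (4,2)@(9, 5): e=[52,4,44] → #
    (8,2)@(17, 5): e=[-4,92,12] → ·
    (4,3)@(9, 7): e=[30,10,60] → #
    (7,3)@(15, 7): e=[-12,76,36] → ·
    (4,4)@(9, 9): e=[8,16,76] → #
    (5,4)@(11, 9): e=[-6,38,68] → ·
    (3,5)@(7, 11): e=[0,0,100] → #  [on edge]
  covered (13 px):
    · · · · · # · · ·
    · · · · · # # # ·
    · · · · # # # # ·
    · · · · # # # · ·
    · · · · # · · · ·
    · · · # · · · · ·
    · · · · · · · · ·
T2:
  2·area = 28  (B↔C swapped to make it positive)
  edge (8, 10)→(14, 6): d=(6,-4) inclusive
  edge (14, 6)→(12, 12): d=(-2,6) inclusive
  edge (12, 12)→(8, 10): d=(-4,-2) inclusive
    (7,1)@(15, 3): e=[-14,0,42] → ·  [on edge]
    (6,3)@(13, 7): e=[2,4,22] → #
    (7,3)@(15, 7): e=[10,-8,26] → ·
    (5,4)@(11, 9): e=[6,12,10] → #
    (6,4)@(13, 9): e=[14,0,14] → #  [on edge]
    (7,4)@(15, 9): e=[22,-12,18] → ·
    (5,5)@(11, 11): e=[18,8,2] → #
    (6,5)@(13, 11): e=[26,-4,6] → ·
    (5,6)@(11, 13): e=[30,4,-6] → ·
  covered (4 px):
    · · · · · · · · ·
    · · · · · · · · ·
    · · · · · · · · ·
    · · · · · · # · ·
    · · · · · # # · ·
    · · · · · # · · ·
    · · · · · · · · ·
T3:
  2·area = 84  (B↔C swapped to make it positive)
  edge (14, 0)→(8, 12): d=(-6,12) inclusive
  edge (8, 12)→(2, 10): d=(-6,-2) inclusive
  edge (2, 10)→(14, 0): d=(12,-10) inclusive
    (6,0)@(13, 1): e=[6,76,2] → #
    (7,0)@(15, 1): e=[-18,80,22] → ·
    (5,1)@(11, 3): e=[18,60,6] → #
    (6,1)@(13, 3): e=[-6,64,26] → ·
    (4,2)@(9, 5): e=[30,44,10] → #
    (6,2)@(13, 5): e=[-18,52,50] → ·
    (3,3)@(7, 7): e=[42,28,14] → #
    (5,3)@(11, 7): e=[-6,36,54] → ·
    (2,4)@(5, 9): e=[54,12,18] → #
    (5,4)@(11, 9): e=[-18,24,78] → ·
    (2,5)@(5, 11): e=[42,0,42] → #  [on edge]
    (4,5)@(9, 11): e=[-6,8,82] → ·
    (5,6)@(11, 13): e=[-42,0,126] → ·  [on edge]
  covered (11 px):
    · · · · · · # · ·
    · · · · · # · · ·
    · · · · # # · · ·
    · · · # # · · · ·
    · · # # # · · · ·
    · · # # · · · · ·
    · · · · · · · · ·

Answer: [48,28,24]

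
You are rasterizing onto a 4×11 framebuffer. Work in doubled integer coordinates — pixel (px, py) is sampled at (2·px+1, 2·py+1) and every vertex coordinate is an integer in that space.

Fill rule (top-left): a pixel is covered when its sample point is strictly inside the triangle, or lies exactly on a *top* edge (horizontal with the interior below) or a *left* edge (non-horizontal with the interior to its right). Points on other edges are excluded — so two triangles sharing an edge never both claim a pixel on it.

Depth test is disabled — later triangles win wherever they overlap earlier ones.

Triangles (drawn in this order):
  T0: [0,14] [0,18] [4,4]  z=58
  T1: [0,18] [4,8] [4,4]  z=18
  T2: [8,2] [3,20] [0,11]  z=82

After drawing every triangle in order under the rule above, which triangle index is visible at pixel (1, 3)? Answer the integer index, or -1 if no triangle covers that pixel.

T0:
  2·area = 16  (B↔C swapped to make it positive)
  edge (0, 14)→(4, 4): d=(4,-10) top-left  bias=+0
  edge (4, 4)→(0, 18): d=(-4,14) right/bottom  bias=-1
  edge (0, 18)→(0, 14): d=(0,-4) top-left  bias=+0
    (1,3)@(3, 7): e=[2,2,12] → #
    (2,3)@(5, 7): e=[22,-26,20] → ·
    (1,4)@(3, 9): e=[10,-6,12] → ·
    (0,6)@(1, 13): e=[6,6,4] → #
    (1,6)@(3, 13): e=[26,-22,12] → ·
    (0,7)@(1, 15): e=[14,-2,4] → ·
  covered (2 px):
    · · · ·
    · · · ·
    · · · ·
    · # · ·
    · · · ·
    · · · ·
    # · · ·
    · · · ·
    · · · ·
    · · · ·
    · · · ·
T1:
  2·area = 16  (B↔C swapped to make it positive)
  edge (0, 18)→(4, 4): d=(4,-14) top-left  bias=+0
  edge (4, 4)→(4, 8): d=(0,4) right/bottom  bias=-1
  edge (4, 8)→(0, 18): d=(-4,10) right/bottom  bias=-1
    (1,4)@(3, 9): e=[6,4,6] → #
    (2,4)@(5, 9): e=[34,-4,-14] → ·
    (1,5)@(3, 11): e=[14,4,-2] → ·
    (0,7)@(1, 15): e=[2,12,2] → #
    (1,7)@(3, 15): e=[30,4,-18] → ·
    (0,8)@(1, 17): e=[10,12,-6] → ·
  covered (2 px):
    · · · ·
    · · · ·
    · · · ·
    · · · ·
    · # · ·
    · · · ·
    · · · ·
    # · · ·
    · · · ·
    · · · ·
    · · · ·
T2:
  2·area = 99
  edge (8, 2)→(3, 20): d=(-5,18) right/bottom  bias=-1
  edge (3, 20)→(0, 11): d=(-3,-9) top-left  bias=+0
  edge (0, 11)→(8, 2): d=(8,-9) top-left  bias=+0
    (3,2)@(7, 5): e=[3,81,15] → #
    (2,3)@(5, 7): e=[29,57,13] → #
    (3,3)@(7, 7): e=[-7,75,31] → ·
    (1,4)@(3, 9): e=[55,33,11] → #
    (3,4)@(7, 9): e=[-17,69,47] → ·
    (0,5)@(1, 11): e=[81,9,9] → #
    (3,5)@(7, 11): e=[-27,63,63] → ·
    (0,6)@(1, 13): e=[71,3,25] → #
    (2,6)@(5, 13): e=[-1,39,61] → ·
    (0,7)@(1, 15): e=[61,-3,41] → ·
    (1,7)@(3, 15): e=[25,15,59] → #
    (2,7)@(5, 15): e=[-11,33,77] → ·
  covered (12 px):
    · · · ·
    · · · ·
    · · · #
    · · # ·
    · # # ·
    # # # ·
    # # · ·
    · # · ·
    · # · ·
    · # · ·
    · · · ·

Z-buffer (winner per pixel, '.' = empty):
  . . . .
  . . . .
  . . . 2
  . 0 2 .
  . 2 2 .
  2 2 2 .
  2 2 . .
  1 2 . .
  . 2 . .
  . 2 . .
  . . . .

Final: 0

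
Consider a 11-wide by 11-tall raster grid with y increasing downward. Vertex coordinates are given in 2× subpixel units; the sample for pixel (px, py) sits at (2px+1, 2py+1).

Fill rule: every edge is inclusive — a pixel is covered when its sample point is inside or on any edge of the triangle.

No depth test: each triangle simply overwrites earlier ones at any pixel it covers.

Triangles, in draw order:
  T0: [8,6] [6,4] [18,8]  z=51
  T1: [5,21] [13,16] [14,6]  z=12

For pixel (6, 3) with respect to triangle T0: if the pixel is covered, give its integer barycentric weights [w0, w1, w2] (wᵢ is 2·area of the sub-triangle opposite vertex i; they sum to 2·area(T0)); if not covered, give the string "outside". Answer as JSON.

T0:
  2·area = 16
  edge (8, 6)→(6, 4): d=(-2,-2) inclusive
  edge (6, 4)→(18, 8): d=(12,4) inclusive
  edge (18, 8)→(8, 6): d=(-10,-2) inclusive
    (1,0)@(3, 1): e=[0,-24,40] → ·  [on edge]
    (1,1)@(3, 3): e=[-4,0,20] → ·  [on edge]
    (2,1)@(5, 3): e=[0,-8,24] → ·  [on edge]
    (1,2)@(3, 5): e=[-8,24,0] → ·  [on edge]
    (3,2)@(7, 5): e=[0,8,8] → █  [on edge]
    (4,2)@(9, 5): e=[4,0,12] → █  [on edge]
    (5,2)@(11, 5): e=[8,-8,16] → ·
    (3,3)@(7, 7): e=[-4,32,-12] → ·
    (4,3)@(9, 7): e=[0,24,-8] → ·  [on edge]
    (6,3)@(13, 7): e=[8,8,0] → █  [on edge]
    (7,3)@(15, 7): e=[12,0,4] → █  [on edge]
    (8,3)@(17, 7): e=[16,-8,8] → ·
    (5,4)@(11, 9): e=[0,40,-24] → ·  [on edge]
    (10,4)@(21, 9): e=[20,0,-4] → ·  [on edge]
    (6,5)@(13, 11): e=[0,56,-40] → ·  [on edge]
    (7,6)@(15, 13): e=[0,72,-56] → ·  [on edge]
    (8,7)@(17, 15): e=[0,88,-72] → ·  [on edge]
    (9,8)@(19, 17): e=[0,104,-88] → ·  [on edge]
    (10,9)@(21, 19): e=[0,120,-104] → ·  [on edge]
  covered (4 px):
    · · · · · · · · · · ·
    · · · · · · · · · · ·
    · · · █ █ · · · · · ·
    · · · · · · █ █ · · ·
    · · · · · · · · · · ·
    · · · · · · · · · · ·
    · · · · · · · · · · ·
    · · · · · · · · · · ·
    · · · · · · · · · · ·
    · · · · · · · · · · ·
    · · · · · · · · · · ·
T1:
  2·area = 75  (B↔C swapped to make it positive)
  edge (5, 21)→(14, 6): d=(9,-15) inclusive
  edge (14, 6)→(13, 16): d=(-1,10) inclusive
  edge (13, 16)→(5, 21): d=(-8,5) inclusive
    (8,0)@(17, 1): e=[0,-25,100] → ·  [on edge]
    (6,4)@(13, 9): e=[12,7,56] → █
    (7,4)@(15, 9): e=[42,-13,46] → ·
    (5,5)@(11, 11): e=[0,25,50] → █  [on edge]
    (7,5)@(15, 11): e=[60,-15,30] → ·
    (10,5)@(21, 11): e=[150,-75,0] → ·  [on edge]
    (5,6)@(11, 13): e=[18,23,34] → █
    (7,6)@(15, 13): e=[78,-17,14] → ·
    (4,7)@(9, 15): e=[6,41,28] → █
    (7,7)@(15, 15): e=[96,-19,-2] → ·
    (4,8)@(9, 17): e=[24,39,12] → █
    (6,8)@(13, 17): e=[84,-1,-8] → ·
    (2,10)@(5, 21): e=[0,75,0] → █  [on edge]
  covered (12 px):
    · · · · · · · · · · ·
    · · · · · · · · · · ·
    · · · · · · · · · · ·
    · · · · · · · · · · ·
    · · · · · · █ · · · ·
    · · · · · █ █ · · · ·
    · · · · · █ █ · · · ·
    · · · · █ █ █ · · · ·
    · · · · █ █ · · · · ·
    · · · █ · · · · · · ·
    · · █ · · · · · · · ·

Answer: [8,0,8]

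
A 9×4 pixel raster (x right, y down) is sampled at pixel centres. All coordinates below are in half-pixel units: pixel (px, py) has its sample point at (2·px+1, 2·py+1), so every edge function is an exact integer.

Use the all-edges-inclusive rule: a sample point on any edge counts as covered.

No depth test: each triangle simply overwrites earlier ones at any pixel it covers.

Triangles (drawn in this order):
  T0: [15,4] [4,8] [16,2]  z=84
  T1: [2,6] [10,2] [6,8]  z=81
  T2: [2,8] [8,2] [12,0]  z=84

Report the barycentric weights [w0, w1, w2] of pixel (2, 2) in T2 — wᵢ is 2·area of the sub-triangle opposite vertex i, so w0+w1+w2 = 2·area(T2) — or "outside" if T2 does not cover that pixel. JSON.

T0:
  2·area = 18
  edge (15, 4)→(4, 8): d=(-11,4) inclusive
  edge (4, 8)→(16, 2): d=(12,-6) inclusive
  edge (16, 2)→(15, 4): d=(-1,2) inclusive
    (7,1)@(15, 3): e=[11,6,1] → #
    (8,1)@(17, 3): e=[3,18,-3] → ·
    (5,2)@(11, 5): e=[5,6,7] → #
    (6,2)@(13, 5): e=[-3,18,3] → ·
    (7,2)@(15, 5): e=[-11,30,-1] → ·
    (5,3)@(11, 7): e=[-17,30,5] → ·
  covered (2 px):
    · · · · · · · · ·
    · · · · · · · # ·
    · · · · · # · · ·
    · · · · · · · · ·
T1:
  2·area = 32
  edge (2, 6)→(10, 2): d=(8,-4) inclusive
  edge (10, 2)→(6, 8): d=(-4,6) inclusive
  edge (6, 8)→(2, 6): d=(-4,-2) inclusive
    (4,1)@(9, 3): e=[4,2,26] → #
    (5,1)@(11, 3): e=[12,-10,30] → ·
    (2,2)@(5, 5): e=[4,18,10] → #
    (3,2)@(7, 5): e=[12,6,14] → #
    (4,2)@(9, 5): e=[20,-6,18] → ·
    (2,3)@(5, 7): e=[20,10,2] → #
    (3,3)@(7, 7): e=[28,-2,6] → ·
  covered (4 px):
    · · · · · · · · ·
    · · · · # · · · ·
    · · # # · · · · ·
    · · # · · · · · ·
T2:
  2·area = 12
  edge (2, 8)→(8, 2): d=(6,-6) inclusive
  edge (8, 2)→(12, 0): d=(4,-2) inclusive
  edge (12, 0)→(2, 8): d=(-10,8) inclusive
    (4,0)@(9, 1): e=[0,-2,14] → ·  [on edge]
    (3,1)@(7, 3): e=[0,2,10] → #  [on edge]
    (4,1)@(9, 3): e=[12,6,-6] → ·
    (2,2)@(5, 5): e=[0,6,6] → #  [on edge]
    (3,2)@(7, 5): e=[12,10,-10] → ·
    (1,3)@(3, 7): e=[0,10,2] → #  [on edge]
    (2,3)@(5, 7): e=[12,14,-14] → ·
  covered (3 px):
    · · · · · · · · ·
    · · · # · · · · ·
    · · # · · · · · ·
    · # · · · · · · ·

Answer: [6,6,0]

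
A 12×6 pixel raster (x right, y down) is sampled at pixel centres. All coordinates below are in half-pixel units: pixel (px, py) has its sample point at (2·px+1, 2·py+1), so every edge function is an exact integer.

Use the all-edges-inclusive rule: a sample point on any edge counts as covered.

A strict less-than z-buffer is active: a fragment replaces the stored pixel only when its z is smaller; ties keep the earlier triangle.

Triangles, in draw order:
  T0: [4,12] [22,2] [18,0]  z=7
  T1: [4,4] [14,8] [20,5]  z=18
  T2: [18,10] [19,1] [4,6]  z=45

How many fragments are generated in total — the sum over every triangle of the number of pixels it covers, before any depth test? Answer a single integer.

T0:
  2·area = 76  (B↔C swapped to make it positive)
  edge (4, 12)→(18, 0): d=(14,-12) inclusive
  edge (18, 0)→(22, 2): d=(4,2) inclusive
  edge (22, 2)→(4, 12): d=(-18,10) inclusive
    (8,0)@(17, 1): e=[2,6,68] → X
    (9,0)@(19, 1): e=[26,2,48] → X
    (10,0)@(21, 1): e=[50,-2,28] → .
    (7,1)@(15, 3): e=[6,18,52] → X
    (10,1)@(21, 3): e=[78,6,-8] → .
    (6,2)@(13, 5): e=[10,30,36] → X
    (8,2)@(17, 5): e=[58,22,-4] → .
    (9,2)@(19, 5): e=[82,18,-24] → .
    (5,3)@(11, 7): e=[14,42,20] → X
    (6,3)@(13, 7): e=[38,38,0] → X  [on edge]
    (7,3)@(15, 7): e=[62,34,-20] → .
    (4,4)@(9, 9): e=[18,54,4] → X
  covered (10 px):
    . . . . . . . . X X . .
    . . . . . . . X X X . .
    . . . . . . X X . . . .
    . . . . . X X . . . . .
    . . . . X . . . . . . .
    . . . . . . . . . . . .
T1:
  2·area = 54  (B↔C swapped to make it positive)
  edge (4, 4)→(20, 5): d=(16,1) inclusive
  edge (20, 5)→(14, 8): d=(-6,3) inclusive
  edge (14, 8)→(4, 4): d=(-10,-4) inclusive
    (3,2)@(7, 5): e=[13,39,2] → X
    (4,2)@(9, 5): e=[11,33,10] → X
    (5,2)@(11, 5): e=[9,27,18] → X
    (6,2)@(13, 5): e=[7,21,26] → X
    (7,2)@(15, 5): e=[5,15,34] → X
    (8,2)@(17, 5): e=[3,9,42] → X
    (9,2)@(19, 5): e=[1,3,50] → X
    (10,2)@(21, 5): e=[-1,-3,58] → .
    (3,3)@(7, 7): e=[45,27,-18] → .
    (4,3)@(9, 7): e=[43,21,-10] → .
    (5,3)@(11, 7): e=[41,15,-2] → .
    (6,3)@(13, 7): e=[39,9,6] → X
  covered (9 px):
    . . . . . . . . . . . .
    . . . . . . . . . . . .
    . . . X X X X X X X . .
    . . . . . . X X . . . .
    . . . . . . . . . . . .
    . . . . . . . . . . . .
T2:
  2·area = 130  (B↔C swapped to make it positive)
  edge (18, 10)→(4, 6): d=(-14,-4) inclusive
  edge (4, 6)→(19, 1): d=(15,-5) inclusive
  edge (19, 1)→(18, 10): d=(-1,9) inclusive
    (9,0)@(19, 1): e=[130,0,0] → X  [on edge]
    (10,0)@(21, 1): e=[138,10,-18] → .
    (6,1)@(13, 3): e=[78,0,52] → X  [on edge]
    (7,1)@(15, 3): e=[86,10,34] → X
    (8,1)@(17, 3): e=[94,20,16] → X
    (9,1)@(19, 3): e=[102,30,-2] → .
    (3,2)@(7, 5): e=[26,0,104] → X  [on edge]
    (4,2)@(9, 5): e=[34,10,86] → X
    (5,2)@(11, 5): e=[42,20,68] → X
    (9,2)@(19, 5): e=[74,60,-4] → .
    (0,3)@(1, 7): e=[-26,0,156] → .  [on edge]
    (3,3)@(7, 7): e=[-2,30,102] → .
  covered (17 px):
    . . . . . . . . . X . .
    . . . . . . X X X . . .
    . . . X X X X X X . . .
    . . . . X X X X X . . .
    . . . . . . . X X . . .
    . . . . . . . . . . . .

Result: 36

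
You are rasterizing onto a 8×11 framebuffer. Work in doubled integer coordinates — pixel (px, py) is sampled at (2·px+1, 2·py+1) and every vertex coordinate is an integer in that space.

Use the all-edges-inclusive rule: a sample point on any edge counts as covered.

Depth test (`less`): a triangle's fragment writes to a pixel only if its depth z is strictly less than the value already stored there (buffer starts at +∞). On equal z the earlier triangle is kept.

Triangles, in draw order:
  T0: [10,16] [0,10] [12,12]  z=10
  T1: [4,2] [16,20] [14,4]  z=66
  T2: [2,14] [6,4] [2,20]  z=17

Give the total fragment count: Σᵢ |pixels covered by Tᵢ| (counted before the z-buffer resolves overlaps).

T0:
  2·area = 52
  edge (10, 16)→(0, 10): d=(-10,-6) inclusive
  edge (0, 10)→(12, 12): d=(12,2) inclusive
  edge (12, 12)→(10, 16): d=(-2,4) inclusive
    (1,5)@(3, 11): e=[8,6,38] → █
    (2,5)@(5, 11): e=[20,2,30] → █
    (3,5)@(7, 11): e=[32,-2,22] → ·
    (1,6)@(3, 13): e=[-12,30,34] → ·
    (2,6)@(5, 13): e=[0,26,26] → █  [on edge]
    (3,6)@(7, 13): e=[12,22,18] → █
    (4,6)@(9, 13): e=[24,18,10] → █
    (5,6)@(11, 13): e=[36,14,2] → █
    (6,6)@(13, 13): e=[48,10,-6] → ·
    (2,7)@(5, 15): e=[-20,50,22] → ·
    (3,7)@(7, 15): e=[-8,46,14] → ·
    (4,7)@(9, 15): e=[4,42,6] → █
    (7,9)@(15, 19): e=[0,78,-26] → ·  [on edge]
  covered (7 px):
    · · · · · · · ·
    · · · · · · · ·
    · · · · · · · ·
    · · · · · · · ·
    · · · · · · · ·
    · █ █ · · · · ·
    · · █ █ █ █ · ·
    · · · · █ · · ·
    · · · · · · · ·
    · · · · · · · ·
    · · · · · · · ·
T1:
  2·area = 156  (B↔C swapped to make it positive)
  edge (4, 2)→(14, 4): d=(10,2) inclusive
  edge (14, 4)→(16, 20): d=(2,16) inclusive
  edge (16, 20)→(4, 2): d=(-12,-18) inclusive
    (2,1)@(5, 3): e=[8,142,6] → █
    (3,1)@(7, 3): e=[4,110,42] → █
    (4,1)@(9, 3): e=[0,78,78] → █  [on edge]
    (5,1)@(11, 3): e=[-4,46,114] → ·
    (2,2)@(5, 5): e=[28,146,-18] → ·
    (3,2)@(7, 5): e=[24,114,18] → █
    (5,2)@(11, 5): e=[16,50,90] → █
    (6,2)@(13, 5): e=[12,18,126] → █
    (7,2)@(15, 5): e=[8,-14,162] → ·
    (3,3)@(7, 7): e=[44,118,-6] → ·
    (4,3)@(9, 7): e=[40,86,30] → █
    (7,3)@(15, 7): e=[28,-10,138] → ·
  covered (20 px):
    · · · · · · · ·
    · · █ █ █ · · ·
    · · · █ █ █ █ ·
    · · · · █ █ █ ·
    · · · · █ █ █ ·
    · · · · · █ █ ·
    · · · · · · █ █
    · · · · · · █ █
    · · · · · · · █
    · · · · · · · ·
    · · · · · · · ·
T2:
  2·area = 24
  edge (2, 14)→(6, 4): d=(4,-10) inclusive
  edge (6, 4)→(2, 20): d=(-4,16) inclusive
  edge (2, 20)→(2, 14): d=(0,-6) inclusive
    (2,3)@(5, 7): e=[2,4,18] → █
    (3,3)@(7, 7): e=[22,-28,30] → ·
    (2,4)@(5, 9): e=[10,-4,18] → ·
    (1,6)@(3, 13): e=[6,12,6] → █
    (2,6)@(5, 13): e=[26,-20,18] → ·
    (1,7)@(3, 15): e=[14,4,6] → █
    (2,7)@(5, 15): e=[34,-28,18] → ·
    (1,8)@(3, 17): e=[22,-4,6] → ·
  covered (3 px):
    · · · · · · · ·
    · · · · · · · ·
    · · · · · · · ·
    · · █ · · · · ·
    · · · · · · · ·
    · · · · · · · ·
    · █ · · · · · ·
    · █ · · · · · ·
    · · · · · · · ·
    · · · · · · · ·
    · · · · · · · ·

Result: 30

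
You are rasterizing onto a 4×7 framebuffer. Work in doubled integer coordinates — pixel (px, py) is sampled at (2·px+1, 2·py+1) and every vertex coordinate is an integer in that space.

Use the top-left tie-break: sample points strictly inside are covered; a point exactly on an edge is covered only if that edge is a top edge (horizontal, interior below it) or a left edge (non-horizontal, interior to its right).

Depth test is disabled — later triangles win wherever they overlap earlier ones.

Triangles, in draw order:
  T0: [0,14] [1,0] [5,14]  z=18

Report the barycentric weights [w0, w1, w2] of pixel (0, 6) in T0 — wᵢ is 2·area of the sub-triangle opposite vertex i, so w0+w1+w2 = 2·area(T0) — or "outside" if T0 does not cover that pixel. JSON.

T0:
  2·area = 70
  edge (0, 14)→(1, 0): d=(1,-14) top-left  bias=+0
  edge (1, 0)→(5, 14): d=(4,14) right/bottom  bias=-1
  edge (5, 14)→(0, 14): d=(-5,0) right/bottom  bias=-1
    (0,0)@(1, 1): e=[1,4,65] → █
    (1,0)@(3, 1): e=[29,-24,65] → ·
    (0,1)@(1, 3): e=[3,12,55] → █
    (1,1)@(3, 3): e=[31,-16,55] → ·
    (0,2)@(1, 5): e=[5,20,45] → █
    (1,2)@(3, 5): e=[33,-8,45] → ·
    (0,3)@(1, 7): e=[7,28,35] → █
    (1,3)@(3, 7): e=[35,0,35] → ·  [on edge]
    (0,4)@(1, 9): e=[9,36,25] → █
    (1,4)@(3, 9): e=[37,8,25] → █
    (2,4)@(5, 9): e=[65,-20,25] → ·
    (0,5)@(1, 11): e=[11,44,15] → █
  covered (10 px):
    █ · · ·
    █ · · ·
    █ · · ·
    █ · · ·
    █ █ · ·
    █ █ · ·
    █ █ · ·

Result: [52,5,13]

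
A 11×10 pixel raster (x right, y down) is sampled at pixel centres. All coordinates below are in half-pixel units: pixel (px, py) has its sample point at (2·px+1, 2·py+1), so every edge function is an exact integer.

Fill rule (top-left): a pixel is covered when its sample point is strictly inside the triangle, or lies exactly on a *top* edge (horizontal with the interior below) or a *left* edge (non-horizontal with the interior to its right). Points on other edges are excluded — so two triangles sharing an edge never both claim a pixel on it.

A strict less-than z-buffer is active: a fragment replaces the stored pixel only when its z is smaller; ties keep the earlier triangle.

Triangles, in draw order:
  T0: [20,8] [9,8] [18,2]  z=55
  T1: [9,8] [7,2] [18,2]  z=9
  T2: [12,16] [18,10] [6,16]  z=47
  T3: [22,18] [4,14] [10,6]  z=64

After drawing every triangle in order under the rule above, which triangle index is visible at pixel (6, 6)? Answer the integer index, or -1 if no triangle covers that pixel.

T0:
  2·area = 66
  edge (20, 8)→(9, 8): d=(-11,0) right/bottom  bias=-1
  edge (9, 8)→(18, 2): d=(9,-6) top-left  bias=+0
  edge (18, 2)→(20, 8): d=(2,6) right/bottom  bias=-1
    (8,1)@(17, 3): e=[55,3,8] → #
    (9,1)@(19, 3): e=[55,15,-4] → ·
    (7,2)@(15, 5): e=[33,9,24] → #
    (9,2)@(19, 5): e=[33,33,0] → ·  [on edge]
    (5,3)@(11, 7): e=[11,3,52] → #
    (6,3)@(13, 7): e=[11,15,40] → #
    (9,3)@(19, 7): e=[11,51,4] → #
    (10,3)@(21, 7): e=[11,63,-8] → ·
    (5,4)@(11, 9): e=[-11,21,56] → ·
    (6,4)@(13, 9): e=[-11,33,44] → ·
    (7,4)@(15, 9): e=[-11,45,32] → ·
    (8,4)@(17, 9): e=[-11,57,20] → ·
    (10,5)@(21, 11): e=[-33,99,0] → ·  [on edge]
  covered (8 px):
    · · · · · · · · · · ·
    · · · · · · · · # · ·
    · · · · · · · # # · ·
    · · · · · # # # # # ·
    · · · · · · · · · · ·
    · · · · · · · · · · ·
    · · · · · · · · · · ·
    · · · · · · · · · · ·
    · · · · · · · · · · ·
    · · · · · · · · · · ·
T1:
  2·area = 66
  edge (9, 8)→(7, 2): d=(-2,-6) top-left  bias=+0
  edge (7, 2)→(18, 2): d=(11,0) top-left  bias=+0
  edge (18, 2)→(9, 8): d=(-9,6) right/bottom  bias=-1
    (4,1)@(9, 3): e=[10,11,45] → #
    (5,1)@(11, 3): e=[22,11,33] → #
    (6,1)@(13, 3): e=[34,11,21] → #
    (7,1)@(15, 3): e=[46,11,9] → #
    (8,1)@(17, 3): e=[58,11,-3] → ·
    (4,2)@(9, 5): e=[6,33,27] → #
    (7,2)@(15, 5): e=[42,33,-9] → ·
    (4,3)@(9, 7): e=[2,55,9] → #
    (5,3)@(11, 7): e=[14,55,-3] → ·
    (6,3)@(13, 7): e=[26,55,-15] → ·
    (4,4)@(9, 9): e=[-2,77,-9] → ·
  covered (8 px):
    · · · · · · · · · · ·
    · · · · # # # # · · ·
    · · · · # # # · · · ·
    · · · · # · · · · · ·
    · · · · · · · · · · ·
    · · · · · · · · · · ·
    · · · · · · · · · · ·
    · · · · · · · · · · ·
    · · · · · · · · · · ·
    · · · · · · · · · · ·
T2:
  2·area = 36  (B↔C swapped to make it positive)
  edge (12, 16)→(6, 16): d=(-6,0) right/bottom  bias=-1
  edge (6, 16)→(18, 10): d=(12,-6) top-left  bias=+0
  edge (18, 10)→(12, 16): d=(-6,6) right/bottom  bias=-1
    (10,3)@(21, 7): e=[54,-18,0] → ·  [on edge]
    (9,4)@(19, 9): e=[42,-6,0] → ·  [on edge]
    (8,5)@(17, 11): e=[30,6,0] → ·  [on edge]
    (6,6)@(13, 13): e=[18,6,12] → #
    (7,6)@(15, 13): e=[18,18,0] → ·  [on edge]
    (4,7)@(9, 15): e=[6,6,24] → #
    (5,7)@(11, 15): e=[6,18,12] → #
    (6,7)@(13, 15): e=[6,30,0] → ·  [on edge]
    (4,8)@(9, 17): e=[-6,30,12] → ·
    (5,8)@(11, 17): e=[-6,42,0] → ·  [on edge]
    (4,9)@(9, 19): e=[-18,54,0] → ·  [on edge]
  covered (3 px):
    · · · · · · · · · · ·
    · · · · · · · · · · ·
    · · · · · · · · · · ·
    · · · · · · · · · · ·
    · · · · · · · · · · ·
    · · · · · · · · · · ·
    · · · · · · # · · · ·
    · · · · # # · · · · ·
    · · · · · · · · · · ·
    · · · · · · · · · · ·
T3:
  2·area = 168
  edge (22, 18)→(4, 14): d=(-18,-4) top-left  bias=+0
  edge (4, 14)→(10, 6): d=(6,-8) top-left  bias=+0
  edge (10, 6)→(22, 18): d=(12,12) right/bottom  bias=-1
    (2,0)@(5, 1): e=[238,-70,0] → ·  [on edge]
    (3,1)@(7, 3): e=[210,-42,0] → ·  [on edge]
    (4,2)@(9, 5): e=[182,-14,0] → ·  [on edge]
    (5,3)@(11, 7): e=[154,14,0] → ·  [on edge]
    (4,4)@(9, 9): e=[110,10,48] → #
    (5,4)@(11, 9): e=[118,26,24] → #
    (6,4)@(13, 9): e=[126,42,0] → ·  [on edge]
    (3,5)@(7, 11): e=[66,6,96] → #
    (6,5)@(13, 11): e=[90,54,24] → #
    (7,5)@(15, 11): e=[98,70,0] → ·  [on edge]
    (2,6)@(5, 13): e=[22,2,144] → #
    (7,6)@(15, 13): e=[62,82,24] → #
    (8,6)@(17, 13): e=[70,98,0] → ·  [on edge]
    (9,7)@(19, 15): e=[42,126,0] → ·  [on edge]
    (10,8)@(21, 17): e=[14,154,0] → ·  [on edge]
  covered (18 px):
    · · · · · · · · · · ·
    · · · · · · · · · · ·
    · · · · · · · · · · ·
    · · · · · · · · · · ·
    · · · · # # · · · · ·
    · · · # # # # · · · ·
    · · # # # # # # · · ·
    · · · · # # # # # · ·
    · · · · · · · · · # ·
    · · · · · · · · · · ·

Z-buffer (winner per pixel, '.' = empty):
  . . . . . . . . . . .
  . . . . 1 1 1 1 0 . .
  . . . . 1 1 1 0 0 . .
  . . . . 1 0 0 0 0 0 .
  . . . . 3 3 . . . . .
  . . . 3 3 3 3 . . . .
  . . 3 3 3 3 2 3 . . .
  . . . . 2 2 3 3 3 . .
  . . . . . . . . . 3 .
  . . . . . . . . . . .

Result: 2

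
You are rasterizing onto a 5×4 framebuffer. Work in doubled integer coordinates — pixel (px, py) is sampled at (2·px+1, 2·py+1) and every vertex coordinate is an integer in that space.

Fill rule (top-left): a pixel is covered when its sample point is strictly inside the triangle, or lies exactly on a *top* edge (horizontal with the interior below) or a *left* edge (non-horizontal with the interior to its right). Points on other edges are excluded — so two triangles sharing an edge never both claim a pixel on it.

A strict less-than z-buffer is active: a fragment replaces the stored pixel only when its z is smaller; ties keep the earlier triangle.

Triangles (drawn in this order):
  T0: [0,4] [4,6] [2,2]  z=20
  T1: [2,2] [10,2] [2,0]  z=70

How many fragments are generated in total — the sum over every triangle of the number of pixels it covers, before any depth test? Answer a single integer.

T0:
  2·area = 12  (B↔C swapped to make it positive)
  edge (0, 4)→(2, 2): d=(2,-2) top-left  bias=+0
  edge (2, 2)→(4, 6): d=(2,4) right/bottom  bias=-1
  edge (4, 6)→(0, 4): d=(-4,-2) top-left  bias=+0
    (1,0)@(3, 1): e=[0,-6,18] → ·  [on edge]
    (0,1)@(1, 3): e=[0,6,6] → █  [on edge]
    (1,1)@(3, 3): e=[4,-2,10] → ·
    (0,2)@(1, 5): e=[4,10,-2] → ·
    (1,2)@(3, 5): e=[8,2,2] → █
    (2,2)@(5, 5): e=[12,-6,6] → ·
    (1,3)@(3, 7): e=[12,6,-6] → ·
  covered (2 px):
    · · · · ·
    █ · · · ·
    · █ · · ·
    · · · · ·
T1:
  2·area = 16  (B↔C swapped to make it positive)
  edge (2, 2)→(2, 0): d=(0,-2) top-left  bias=+0
  edge (2, 0)→(10, 2): d=(8,2) right/bottom  bias=-1
  edge (10, 2)→(2, 2): d=(-8,0) right/bottom  bias=-1
    (1,0)@(3, 1): e=[2,6,8] → █
    (2,0)@(5, 1): e=[6,2,8] → █
    (3,0)@(7, 1): e=[10,-2,8] → ·
    (1,1)@(3, 3): e=[2,22,-8] → ·
    (2,1)@(5, 3): e=[6,18,-8] → ·
  covered (2 px):
    · █ █ · ·
    · · · · ·
    · · · · ·
    · · · · ·

Final: 4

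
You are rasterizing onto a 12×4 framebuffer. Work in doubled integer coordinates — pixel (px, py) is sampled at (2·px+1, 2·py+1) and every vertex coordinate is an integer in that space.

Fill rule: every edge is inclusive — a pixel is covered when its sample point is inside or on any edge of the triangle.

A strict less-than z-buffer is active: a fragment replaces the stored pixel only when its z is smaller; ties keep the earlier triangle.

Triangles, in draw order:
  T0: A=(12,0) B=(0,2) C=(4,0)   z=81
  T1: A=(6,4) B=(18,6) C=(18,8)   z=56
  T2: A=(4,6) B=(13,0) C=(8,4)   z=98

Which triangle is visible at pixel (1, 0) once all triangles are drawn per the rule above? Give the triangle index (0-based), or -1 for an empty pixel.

T0:
  2·area = 16
  edge (12, 0)→(0, 2): d=(-12,2) inclusive
  edge (0, 2)→(4, 0): d=(4,-2) inclusive
  edge (4, 0)→(12, 0): d=(8,0) inclusive
    (1,0)@(3, 1): e=[6,2,8] → X
    (2,0)@(5, 1): e=[2,6,8] → X
    (3,0)@(7, 1): e=[-2,10,8] → .
    (1,1)@(3, 3): e=[-18,10,24] → .
    (2,1)@(5, 3): e=[-22,14,24] → .
  covered (2 px):
    . X X . . . . . . . . .
    . . . . . . . . . . . .
    . . . . . . . . . . . .
    . . . . . . . . . . . .
T1:
  2·area = 24
  edge (6, 4)→(18, 6): d=(12,2) inclusive
  edge (18, 6)→(18, 8): d=(0,2) inclusive
  edge (18, 8)→(6, 4): d=(-12,-4) inclusive
    (1,1)@(3, 3): e=[-6,30,0] → .  [on edge]
    (4,2)@(9, 5): e=[6,18,0] → X  [on edge]
    (5,2)@(11, 5): e=[2,14,8] → X
    (6,2)@(13, 5): e=[-2,10,16] → .
    (4,3)@(9, 7): e=[30,18,-24] → .
    (5,3)@(11, 7): e=[26,14,-16] → .
    (7,3)@(15, 7): e=[18,6,0] → X  [on edge]
    (8,3)@(17, 7): e=[14,2,8] → X
    (9,3)@(19, 7): e=[10,-2,16] → .
  covered (4 px):
    . . . . . . . . . . . .
    . . . . . . . . . . . .
    . . . . X X . . . . . .
    . . . . . . . X X . . .
T2:
  2·area = 6
  edge (4, 6)→(13, 0): d=(9,-6) inclusive
  edge (13, 0)→(8, 4): d=(-5,4) inclusive
  edge (8, 4)→(4, 6): d=(-4,2) inclusive
    (4,1)@(9, 3): e=[3,1,2] → X
    (5,1)@(11, 3): e=[15,-7,-2] → .
    (4,2)@(9, 5): e=[21,-9,-6] → .
  covered (1 px):
    . . . . . . . . . . . .
    . . . . X . . . . . . .
    . . . . . . . . . . . .
    . . . . . . . . . . . .

Z-buffer (winner per pixel, '.' = empty):
  . 0 0 . . . . . . . . .
  . . . . 2 . . . . . . .
  . . . . 1 1 . . . . . .
  . . . . . . . 1 1 . . .

Final: 0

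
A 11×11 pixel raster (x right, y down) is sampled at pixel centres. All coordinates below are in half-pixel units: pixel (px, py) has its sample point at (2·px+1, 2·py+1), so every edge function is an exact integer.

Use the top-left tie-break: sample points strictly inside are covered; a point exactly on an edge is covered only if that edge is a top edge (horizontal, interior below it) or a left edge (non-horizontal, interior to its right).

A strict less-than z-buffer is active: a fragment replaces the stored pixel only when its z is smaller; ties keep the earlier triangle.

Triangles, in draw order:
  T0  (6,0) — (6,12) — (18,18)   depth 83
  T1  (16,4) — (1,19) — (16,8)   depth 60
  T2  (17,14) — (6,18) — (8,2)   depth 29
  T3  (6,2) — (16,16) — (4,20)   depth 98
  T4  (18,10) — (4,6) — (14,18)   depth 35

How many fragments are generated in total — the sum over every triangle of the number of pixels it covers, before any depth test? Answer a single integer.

T0:
  2·area = 144  (B↔C swapped to make it positive)
  edge (6, 0)→(18, 18): d=(12,18) right/bottom  bias=-1
  edge (18, 18)→(6, 12): d=(-12,-6) top-left  bias=+0
  edge (6, 12)→(6, 0): d=(0,-12) top-left  bias=+0
    (3,1)@(7, 3): e=[18,114,12] → █
    (4,1)@(9, 3): e=[-18,126,36] → ·
    (3,2)@(7, 5): e=[42,90,12] → █
    (4,2)@(9, 5): e=[6,102,36] → █
    (5,2)@(11, 5): e=[-30,114,60] → ·
    (3,3)@(7, 7): e=[66,66,12] → █
    (5,3)@(11, 7): e=[-6,90,60] → ·
    (3,4)@(7, 9): e=[90,42,12] → █
    (5,4)@(11, 9): e=[18,66,60] → █
    (6,4)@(13, 9): e=[-18,78,84] → ·
    (3,5)@(7, 11): e=[114,18,12] → █
    (6,5)@(13, 11): e=[6,54,84] → █
  covered (18 px):
    · · · · · · · · · · ·
    · · · █ · · · · · · ·
    · · · █ █ · · · · · ·
    · · · █ █ · · · · · ·
    · · · █ █ █ · · · · ·
    · · · █ █ █ █ · · · ·
    · · · · █ █ █ · · · ·
    · · · · · · █ █ · · ·
    · · · · · · · · █ · ·
    · · · · · · · · · · ·
    · · · · · · · · · · ·
T1:
  2·area = 60  (B↔C swapped to make it positive)
  edge (16, 4)→(16, 8): d=(0,4) right/bottom  bias=-1
  edge (16, 8)→(1, 19): d=(-15,11) right/bottom  bias=-1
  edge (1, 19)→(16, 4): d=(15,-15) top-left  bias=+0
    (9,0)@(19, 1): e=[-12,72,0] → ·  [on edge]
    (8,1)@(17, 3): e=[-4,64,0] → ·  [on edge]
    (7,2)@(15, 5): e=[4,56,0] → █  [on edge]
    (8,2)@(17, 5): e=[-4,34,30] → ·
    (6,3)@(13, 7): e=[12,48,0] → █  [on edge]
    (8,3)@(17, 7): e=[-4,4,60] → ·
    (5,4)@(11, 9): e=[20,40,0] → █  [on edge]
    (7,4)@(15, 9): e=[4,-4,60] → ·
    (4,5)@(9, 11): e=[28,32,0] → █  [on edge]
    (6,5)@(13, 11): e=[12,-12,60] → ·
    (3,6)@(7, 13): e=[36,24,0] → █  [on edge]
    (5,6)@(11, 13): e=[20,-20,60] → ·
    (2,7)@(5, 15): e=[44,16,0] → █  [on edge]
    (1,8)@(3, 17): e=[52,8,0] → █  [on edge]
    (0,9)@(1, 19): e=[60,0,0] → ·  [on edge]
  covered (11 px):
    · · · · · · · · · · ·
    · · · · · · · · · · ·
    · · · · · · · █ · · ·
    · · · · · · █ █ · · ·
    · · · · · █ █ · · · ·
    · · · · █ █ · · · · ·
    · · · █ █ · · · · · ·
    · · █ · · · · · · · ·
    · █ · · · · · · · · ·
    · · · · · · · · · · ·
    · · · · · · · · · · ·
T2:
  2·area = 168
  edge (17, 14)→(6, 18): d=(-11,4) right/bottom  bias=-1
  edge (6, 18)→(8, 2): d=(2,-16) top-left  bias=+0
  edge (8, 2)→(17, 14): d=(9,12) right/bottom  bias=-1
    (4,2)@(9, 5): e=[131,22,15] → █
    (5,2)@(11, 5): e=[123,54,-9] → ·
    (4,3)@(9, 7): e=[109,26,33] → █
    (5,3)@(11, 7): e=[101,58,9] → █
    (6,3)@(13, 7): e=[93,90,-15] → ·
    (4,4)@(9, 9): e=[87,30,51] → █
    (6,4)@(13, 9): e=[71,94,3] → █
    (7,4)@(15, 9): e=[63,126,-21] → ·
    (3,5)@(7, 11): e=[73,2,93] → █
    (7,5)@(15, 11): e=[41,130,-3] → ·
    (3,6)@(7, 13): e=[51,6,111] → █
    (7,6)@(15, 13): e=[19,134,15] → █
  covered (20 px):
    · · · · · · · · · · ·
    · · · · · · · · · · ·
    · · · · █ · · · · · ·
    · · · · █ █ · · · · ·
    · · · · █ █ █ · · · ·
    · · · █ █ █ █ · · · ·
    · · · █ █ █ █ █ · · ·
    · · · █ █ █ █ · · · ·
    · · · █ · · · · · · ·
    · · · · · · · · · · ·
    · · · · · · · · · · ·
T3:
  2·area = 208
  edge (6, 2)→(16, 16): d=(10,14) right/bottom  bias=-1
  edge (16, 16)→(4, 20): d=(-12,4) right/bottom  bias=-1
  edge (4, 20)→(6, 2): d=(2,-18) top-left  bias=+0
    (3,2)@(7, 5): e=[16,168,24] → █
    (4,2)@(9, 5): e=[-12,160,60] → ·
    (3,3)@(7, 7): e=[36,144,28] → █
    (4,3)@(9, 7): e=[8,136,64] → █
    (5,3)@(11, 7): e=[-20,128,100] → ·
    (3,4)@(7, 9): e=[56,120,32] → █
    (5,4)@(11, 9): e=[0,104,104] → ·  [on edge]
    (2,5)@(5, 11): e=[104,104,0] → █  [on edge]
    (5,5)@(11, 11): e=[20,80,108] → █
    (6,5)@(13, 11): e=[-8,72,144] → ·
    (2,6)@(5, 13): e=[124,80,4] → █
    (6,6)@(13, 13): e=[12,48,148] → █
    (9,7)@(19, 15): e=[-52,0,260] → ·  [on edge]
    (6,8)@(13, 17): e=[52,0,156] → ·  [on edge]
    (3,9)@(7, 19): e=[156,0,52] → ·  [on edge]
    (0,10)@(1, 21): e=[260,0,-52] → ·  [on edge]
  covered (25 px):
    · · · · · · · · · · ·
    · · · · · · · · · · ·
    · · · █ · · · · · · ·
    · · · █ █ · · · · · ·
    · · · █ █ · · · · · ·
    · · █ █ █ █ · · · · ·
    · · █ █ █ █ █ · · · ·
    · · █ █ █ █ █ █ · · ·
    · · █ █ █ █ · · · · ·
    · · █ · · · · · · · ·
    · · · · · · · · · · ·
T4:
  2·area = 128  (B↔C swapped to make it positive)
  edge (18, 10)→(14, 18): d=(-4,8) right/bottom  bias=-1
  edge (14, 18)→(4, 6): d=(-10,-12) top-left  bias=+0
  edge (4, 6)→(18, 10): d=(14,4) right/bottom  bias=-1
    (2,3)@(5, 7): e=[116,2,10] → █
    (3,3)@(7, 7): e=[100,26,2] → █
    (4,3)@(9, 7): e=[84,50,-6] → ·
    (2,4)@(5, 9): e=[108,-18,38] → ·
    (3,4)@(7, 9): e=[92,6,30] → █
    (4,4)@(9, 9): e=[76,30,22] → █
    (5,4)@(11, 9): e=[60,54,14] → █
    (6,4)@(13, 9): e=[44,78,6] → █
    (7,4)@(15, 9): e=[28,102,-2] → ·
    (3,5)@(7, 11): e=[84,-14,58] → ·
    (4,5)@(9, 11): e=[68,10,50] → █
    (7,5)@(15, 11): e=[20,82,26] → █
  covered (16 px):
    · · · · · · · · · · ·
    · · · · · · · · · · ·
    · · · · · · · · · · ·
    · · █ █ · · · · · · ·
    · · · █ █ █ █ · · · ·
    · · · · █ █ █ █ █ · ·
    · · · · · █ █ █ · · ·
    · · · · · · █ █ · · ·
    · · · · · · · · · · ·
    · · · · · · · · · · ·
    · · · · · · · · · · ·

Result: 90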